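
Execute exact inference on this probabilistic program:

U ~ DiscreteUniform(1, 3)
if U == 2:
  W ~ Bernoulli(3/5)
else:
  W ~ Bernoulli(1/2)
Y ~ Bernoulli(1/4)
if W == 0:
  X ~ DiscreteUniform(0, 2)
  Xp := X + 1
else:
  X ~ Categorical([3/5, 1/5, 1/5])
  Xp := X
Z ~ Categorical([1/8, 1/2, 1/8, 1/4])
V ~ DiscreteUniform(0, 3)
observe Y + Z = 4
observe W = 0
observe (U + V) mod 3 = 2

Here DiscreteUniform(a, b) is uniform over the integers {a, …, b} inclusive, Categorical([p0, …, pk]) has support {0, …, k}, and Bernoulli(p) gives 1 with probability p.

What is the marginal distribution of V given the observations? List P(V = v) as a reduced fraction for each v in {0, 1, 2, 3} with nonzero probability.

Enumerate traces; 12 have nonzero weight after conditioning:
  (U=1, W=0, Y=1, X=0, Z=3, V=1) weight 1/1152
  (U=1, W=0, Y=1, X=1, Z=3, V=1) weight 1/1152
  (U=1, W=0, Y=1, X=2, Z=3, V=1) weight 1/1152
  (U=2, W=0, Y=1, X=0, Z=3, V=0) weight 1/1440
  (U=2, W=0, Y=1, X=0, Z=3, V=3) weight 1/1440
  (U=2, W=0, Y=1, X=1, Z=3, V=0) weight 1/1440
  (U=2, W=0, Y=1, X=1, Z=3, V=3) weight 1/1440
  (U=2, W=0, Y=1, X=2, Z=3, V=0) weight 1/1440
  (U=3, W=0, Y=1, X=0, Z=3, V=2) weight 1/1152
  … 3 more
Group by V:
  weight(V=0) = 1/480
  weight(V=1) = 1/384
  weight(V=2) = 1/384
  weight(V=3) = 1/480
Total weight = 1/480 + 1/384 + 1/384 + 1/480 = 3/320
P(V=0 | obs) = 1/480 / 3/320 = 2/9
P(V=1 | obs) = 1/384 / 3/320 = 5/18
P(V=2 | obs) = 1/384 / 3/320 = 5/18
P(V=3 | obs) = 1/480 / 3/320 = 2/9

P(V=0) = 2/9, P(V=1) = 5/18, P(V=2) = 5/18, P(V=3) = 2/9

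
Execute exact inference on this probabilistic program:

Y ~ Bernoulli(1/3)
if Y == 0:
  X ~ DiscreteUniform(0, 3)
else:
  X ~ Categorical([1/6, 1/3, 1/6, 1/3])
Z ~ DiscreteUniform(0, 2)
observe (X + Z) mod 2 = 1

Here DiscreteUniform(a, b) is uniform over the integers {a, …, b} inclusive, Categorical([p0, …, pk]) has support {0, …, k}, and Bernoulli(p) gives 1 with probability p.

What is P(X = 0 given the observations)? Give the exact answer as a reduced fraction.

Enumerate traces; 12 have nonzero weight after conditioning:
  (Y=0, X=0, Z=1) weight 1/18
  (Y=0, X=1, Z=0) weight 1/18
  (Y=0, X=1, Z=2) weight 1/18
  (Y=0, X=2, Z=1) weight 1/18
  (Y=0, X=3, Z=0) weight 1/18
  (Y=0, X=3, Z=2) weight 1/18
  (Y=1, X=0, Z=1) weight 1/54
  (Y=1, X=1, Z=0) weight 1/27
  … 4 more
Group by X:
  weight(X=0) = 2/27
  weight(X=1) = 5/27
  weight(X=2) = 2/27
  weight(X=3) = 5/27
Total weight = 2/27 + 5/27 + 2/27 + 5/27 = 14/27
P(X=0 | obs) = 2/27 / 14/27 = 1/7
P(X=1 | obs) = 5/27 / 14/27 = 5/14
P(X=2 | obs) = 2/27 / 14/27 = 1/7
P(X=3 | obs) = 5/27 / 14/27 = 5/14

P(X = 0 | obs) = 1/7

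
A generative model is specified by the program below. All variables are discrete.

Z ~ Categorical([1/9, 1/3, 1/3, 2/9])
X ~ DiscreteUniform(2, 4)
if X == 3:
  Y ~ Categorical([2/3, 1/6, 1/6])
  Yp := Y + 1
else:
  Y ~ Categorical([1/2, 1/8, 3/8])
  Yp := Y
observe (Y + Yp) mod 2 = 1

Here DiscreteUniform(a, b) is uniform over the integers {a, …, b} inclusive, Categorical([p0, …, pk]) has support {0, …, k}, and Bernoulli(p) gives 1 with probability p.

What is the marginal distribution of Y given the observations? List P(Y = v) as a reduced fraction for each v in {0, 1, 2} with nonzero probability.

Enumerate traces; 12 have nonzero weight after conditioning:
  (Z=0, X=3, Y=0) weight 2/81
  (Z=0, X=3, Y=1) weight 1/162
  (Z=0, X=3, Y=2) weight 1/162
  (Z=1, X=3, Y=0) weight 2/27
  (Z=1, X=3, Y=1) weight 1/54
  (Z=1, X=3, Y=2) weight 1/54
  (Z=2, X=3, Y=0) weight 2/27
  (Z=2, X=3, Y=1) weight 1/54
  … 4 more
Group by Y:
  weight(Y=0) = 2/9
  weight(Y=1) = 1/18
  weight(Y=2) = 1/18
Total weight = 2/9 + 1/18 + 1/18 = 1/3
P(Y=0 | obs) = 2/9 / 1/3 = 2/3
P(Y=1 | obs) = 1/18 / 1/3 = 1/6
P(Y=2 | obs) = 1/18 / 1/3 = 1/6

P(Y=0) = 2/3, P(Y=1) = 1/6, P(Y=2) = 1/6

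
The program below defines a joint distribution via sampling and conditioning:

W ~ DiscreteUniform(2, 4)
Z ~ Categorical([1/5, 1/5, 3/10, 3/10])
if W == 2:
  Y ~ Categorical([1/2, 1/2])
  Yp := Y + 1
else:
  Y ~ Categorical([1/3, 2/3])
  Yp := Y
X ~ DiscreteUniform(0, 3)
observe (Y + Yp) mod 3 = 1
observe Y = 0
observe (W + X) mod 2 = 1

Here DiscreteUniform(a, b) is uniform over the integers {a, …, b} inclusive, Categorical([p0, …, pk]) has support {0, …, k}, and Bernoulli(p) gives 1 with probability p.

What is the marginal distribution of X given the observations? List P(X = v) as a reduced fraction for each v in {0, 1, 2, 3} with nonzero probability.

P(X=1) = 1/2, P(X=3) = 1/2

Enumerate traces; 8 have nonzero weight after conditioning:
  (W=2, Z=0, Y=0, X=1) weight 1/120
  (W=2, Z=0, Y=0, X=3) weight 1/120
  (W=2, Z=1, Y=0, X=1) weight 1/120
  (W=2, Z=1, Y=0, X=3) weight 1/120
  (W=2, Z=2, Y=0, X=1) weight 1/80
  (W=2, Z=2, Y=0, X=3) weight 1/80
  (W=2, Z=3, Y=0, X=1) weight 1/80
  (W=2, Z=3, Y=0, X=3) weight 1/80
Group by X:
  weight(X=1) = 1/24
  weight(X=3) = 1/24
Total weight = 1/24 + 1/24 = 1/12
P(X=1 | obs) = 1/24 / 1/12 = 1/2
P(X=3 | obs) = 1/24 / 1/12 = 1/2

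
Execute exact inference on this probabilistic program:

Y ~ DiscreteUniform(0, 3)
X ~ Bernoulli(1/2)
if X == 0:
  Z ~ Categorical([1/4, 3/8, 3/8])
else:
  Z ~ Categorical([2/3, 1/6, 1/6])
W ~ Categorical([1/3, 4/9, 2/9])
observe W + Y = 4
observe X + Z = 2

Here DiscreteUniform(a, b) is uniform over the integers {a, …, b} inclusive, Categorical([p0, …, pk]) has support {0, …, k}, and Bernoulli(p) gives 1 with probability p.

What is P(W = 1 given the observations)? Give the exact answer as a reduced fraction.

P(W = 1 | obs) = 2/3

Enumerate traces; 4 have nonzero weight after conditioning:
  (Y=2, X=0, Z=2, W=2) weight 1/96
  (Y=2, X=1, Z=1, W=2) weight 1/216
  (Y=3, X=0, Z=2, W=1) weight 1/48
  (Y=3, X=1, Z=1, W=1) weight 1/108
Group by W:
  weight(W=1) = 13/432
  weight(W=2) = 13/864
Total weight = 13/432 + 13/864 = 13/288
P(W=1 | obs) = 13/432 / 13/288 = 2/3
P(W=2 | obs) = 13/864 / 13/288 = 1/3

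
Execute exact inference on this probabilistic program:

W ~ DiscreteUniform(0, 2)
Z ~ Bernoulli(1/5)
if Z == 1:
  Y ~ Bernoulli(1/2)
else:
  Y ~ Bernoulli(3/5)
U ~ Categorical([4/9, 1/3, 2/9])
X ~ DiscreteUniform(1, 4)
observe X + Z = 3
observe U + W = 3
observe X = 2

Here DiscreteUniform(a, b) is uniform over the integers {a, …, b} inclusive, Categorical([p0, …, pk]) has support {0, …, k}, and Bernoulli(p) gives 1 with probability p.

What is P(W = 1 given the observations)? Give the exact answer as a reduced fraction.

P(W = 1 | obs) = 2/5

Enumerate traces; 4 have nonzero weight after conditioning:
  (W=1, Z=1, Y=0, U=2, X=2) weight 1/540
  (W=1, Z=1, Y=1, U=2, X=2) weight 1/540
  (W=2, Z=1, Y=0, U=1, X=2) weight 1/360
  (W=2, Z=1, Y=1, U=1, X=2) weight 1/360
Group by W:
  weight(W=1) = 1/270
  weight(W=2) = 1/180
Total weight = 1/270 + 1/180 = 1/108
P(W=1 | obs) = 1/270 / 1/108 = 2/5
P(W=2 | obs) = 1/180 / 1/108 = 3/5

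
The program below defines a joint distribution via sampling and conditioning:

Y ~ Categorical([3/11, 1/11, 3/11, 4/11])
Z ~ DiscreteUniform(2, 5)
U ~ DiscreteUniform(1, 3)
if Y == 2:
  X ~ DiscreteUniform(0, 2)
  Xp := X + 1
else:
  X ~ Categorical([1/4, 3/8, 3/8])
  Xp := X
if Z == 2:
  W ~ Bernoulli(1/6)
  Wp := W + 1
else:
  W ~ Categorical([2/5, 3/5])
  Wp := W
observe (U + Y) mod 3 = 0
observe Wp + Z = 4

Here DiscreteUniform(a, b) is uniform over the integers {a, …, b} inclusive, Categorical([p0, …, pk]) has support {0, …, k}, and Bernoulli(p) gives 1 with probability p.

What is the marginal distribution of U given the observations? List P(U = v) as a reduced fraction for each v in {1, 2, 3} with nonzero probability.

Enumerate traces; 36 have nonzero weight after conditioning:
  (Y=0, Z=2, U=3, X=0, W=1) weight 1/1056
  (Y=0, Z=2, U=3, X=1, W=1) weight 1/704
  (Y=0, Z=2, U=3, X=2, W=1) weight 1/704
  (Y=0, Z=3, U=3, X=0, W=1) weight 3/880
  (Y=0, Z=3, U=3, X=1, W=1) weight 9/1760
  (Y=0, Z=3, U=3, X=2, W=1) weight 9/1760
  (Y=0, Z=4, U=3, X=0, W=0) weight 1/440
  (Y=0, Z=4, U=3, X=1, W=0) weight 3/880
  (Y=1, Z=2, U=2, X=0, W=1) weight 1/3168
  (Y=2, Z=2, U=1, X=0, W=1) weight 1/792
  … 26 more
Group by U:
  weight(U=1) = 7/264
  weight(U=2) = 7/792
  weight(U=3) = 49/792
Total weight = 7/264 + 7/792 + 49/792 = 7/72
P(U=1 | obs) = 7/264 / 7/72 = 3/11
P(U=2 | obs) = 7/792 / 7/72 = 1/11
P(U=3 | obs) = 49/792 / 7/72 = 7/11

P(U=1) = 3/11, P(U=2) = 1/11, P(U=3) = 7/11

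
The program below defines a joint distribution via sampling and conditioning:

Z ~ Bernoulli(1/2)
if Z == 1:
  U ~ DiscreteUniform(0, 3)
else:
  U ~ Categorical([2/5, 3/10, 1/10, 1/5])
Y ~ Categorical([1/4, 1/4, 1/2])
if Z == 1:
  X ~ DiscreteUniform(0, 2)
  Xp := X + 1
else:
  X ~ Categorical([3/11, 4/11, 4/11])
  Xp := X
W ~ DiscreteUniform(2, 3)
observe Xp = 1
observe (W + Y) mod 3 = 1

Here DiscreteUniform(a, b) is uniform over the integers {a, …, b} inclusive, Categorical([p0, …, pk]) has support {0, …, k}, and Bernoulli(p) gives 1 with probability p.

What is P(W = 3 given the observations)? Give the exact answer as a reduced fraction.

P(W = 3 | obs) = 1/3

Enumerate traces; 16 have nonzero weight after conditioning:
  (Z=0, U=0, Y=1, X=1, W=3) weight 1/110
  (Z=0, U=0, Y=2, X=1, W=2) weight 1/55
  (Z=0, U=1, Y=1, X=1, W=3) weight 3/440
  (Z=0, U=1, Y=2, X=1, W=2) weight 3/220
  (Z=0, U=2, Y=1, X=1, W=3) weight 1/440
  (Z=0, U=2, Y=2, X=1, W=2) weight 1/220
  (Z=0, U=3, Y=1, X=1, W=3) weight 1/220
  (Z=0, U=3, Y=2, X=1, W=2) weight 1/110
  … 8 more
Group by W:
  weight(W=2) = 23/264
  weight(W=3) = 23/528
Total weight = 23/264 + 23/528 = 23/176
P(W=2 | obs) = 23/264 / 23/176 = 2/3
P(W=3 | obs) = 23/528 / 23/176 = 1/3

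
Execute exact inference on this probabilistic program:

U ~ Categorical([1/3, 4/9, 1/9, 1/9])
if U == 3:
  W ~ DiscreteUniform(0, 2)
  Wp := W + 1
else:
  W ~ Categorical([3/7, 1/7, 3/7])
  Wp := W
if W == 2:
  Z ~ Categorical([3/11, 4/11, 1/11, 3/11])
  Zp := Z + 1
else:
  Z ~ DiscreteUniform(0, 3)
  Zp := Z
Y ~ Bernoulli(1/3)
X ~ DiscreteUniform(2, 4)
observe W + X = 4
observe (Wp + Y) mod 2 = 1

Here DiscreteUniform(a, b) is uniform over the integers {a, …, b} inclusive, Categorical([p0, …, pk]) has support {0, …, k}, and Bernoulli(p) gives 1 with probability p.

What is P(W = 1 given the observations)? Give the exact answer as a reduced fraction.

Enumerate traces; 48 have nonzero weight after conditioning:
  (U=0, W=0, Z=0, Y=1, X=4) weight 1/252
  (U=0, W=0, Z=1, Y=1, X=4) weight 1/252
  (U=0, W=0, Z=2, Y=1, X=4) weight 1/252
  (U=0, W=0, Z=3, Y=1, X=4) weight 1/252
  (U=0, W=1, Z=0, Y=0, X=3) weight 1/378
  (U=0, W=1, Z=1, Y=0, X=3) weight 1/378
  (U=0, W=1, Z=2, Y=0, X=3) weight 1/378
  (U=0, W=1, Z=3, Y=0, X=3) weight 1/378
  (U=0, W=2, Z=0, Y=1, X=2) weight 1/231
  … 39 more
Group by W:
  weight(W=0) = 86/1701
  weight(W=1) = 55/1701
  weight(W=2) = 86/1701
Total weight = 86/1701 + 55/1701 + 86/1701 = 227/1701
P(W=0 | obs) = 86/1701 / 227/1701 = 86/227
P(W=1 | obs) = 55/1701 / 227/1701 = 55/227
P(W=2 | obs) = 86/1701 / 227/1701 = 86/227

P(W = 1 | obs) = 55/227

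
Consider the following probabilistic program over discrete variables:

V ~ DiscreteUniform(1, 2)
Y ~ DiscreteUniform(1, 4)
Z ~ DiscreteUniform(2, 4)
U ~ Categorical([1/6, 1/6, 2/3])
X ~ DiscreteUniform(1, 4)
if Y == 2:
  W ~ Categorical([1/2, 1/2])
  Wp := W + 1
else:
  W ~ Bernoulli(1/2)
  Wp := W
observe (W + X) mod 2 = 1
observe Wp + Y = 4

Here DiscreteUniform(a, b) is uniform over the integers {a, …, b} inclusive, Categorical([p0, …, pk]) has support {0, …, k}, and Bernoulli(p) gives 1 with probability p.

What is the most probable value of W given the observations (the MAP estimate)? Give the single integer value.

Enumerate traces; 108 have nonzero weight after conditioning:
  (V=1, Y=2, Z=2, U=0, X=2, W=1) weight 1/1152
  (V=1, Y=2, Z=2, U=0, X=4, W=1) weight 1/1152
  (V=1, Y=2, Z=2, U=1, X=2, W=1) weight 1/1152
  (V=1, Y=2, Z=2, U=1, X=4, W=1) weight 1/1152
  (V=1, Y=2, Z=2, U=2, X=2, W=1) weight 1/288
  (V=1, Y=2, Z=2, U=2, X=4, W=1) weight 1/288
  (V=1, Y=2, Z=3, U=0, X=2, W=1) weight 1/1152
  (V=1, Y=2, Z=3, U=0, X=4, W=1) weight 1/1152
  (V=1, Y=4, Z=2, U=0, X=1, W=0) weight 1/1152
  … 99 more
Group by W:
  weight(W=0) = 1/16
  weight(W=1) = 1/8
Total weight = 1/16 + 1/8 = 3/16
P(W=0 | obs) = 1/16 / 3/16 = 1/3
P(W=1 | obs) = 1/8 / 3/16 = 2/3
argmax = 1

argmax_v P(W = v | obs) = 1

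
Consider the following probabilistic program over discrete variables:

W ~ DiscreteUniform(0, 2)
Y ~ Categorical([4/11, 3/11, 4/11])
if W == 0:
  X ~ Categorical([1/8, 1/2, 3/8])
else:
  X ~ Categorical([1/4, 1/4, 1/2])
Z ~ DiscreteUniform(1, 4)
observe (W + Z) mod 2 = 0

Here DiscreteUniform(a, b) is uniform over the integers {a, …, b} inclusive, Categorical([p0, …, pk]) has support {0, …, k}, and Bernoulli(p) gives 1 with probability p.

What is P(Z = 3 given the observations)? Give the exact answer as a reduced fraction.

Enumerate traces; 54 have nonzero weight after conditioning:
  (W=0, Y=0, X=0, Z=2) weight 1/264
  (W=0, Y=0, X=0, Z=4) weight 1/264
  (W=0, Y=0, X=1, Z=2) weight 1/66
  (W=0, Y=0, X=1, Z=4) weight 1/66
  (W=0, Y=0, X=2, Z=2) weight 1/88
  (W=0, Y=0, X=2, Z=4) weight 1/88
  (W=0, Y=1, X=0, Z=2) weight 1/352
  (W=0, Y=1, X=0, Z=4) weight 1/352
  (W=1, Y=0, X=0, Z=1) weight 1/132
  (W=1, Y=0, X=0, Z=3) weight 1/132
  … 44 more
Group by Z:
  weight(Z=1) = 1/12
  weight(Z=2) = 1/6
  weight(Z=3) = 1/12
  weight(Z=4) = 1/6
Total weight = 1/12 + 1/6 + 1/12 + 1/6 = 1/2
P(Z=1 | obs) = 1/12 / 1/2 = 1/6
P(Z=2 | obs) = 1/6 / 1/2 = 1/3
P(Z=3 | obs) = 1/12 / 1/2 = 1/6
P(Z=4 | obs) = 1/6 / 1/2 = 1/3

P(Z = 3 | obs) = 1/6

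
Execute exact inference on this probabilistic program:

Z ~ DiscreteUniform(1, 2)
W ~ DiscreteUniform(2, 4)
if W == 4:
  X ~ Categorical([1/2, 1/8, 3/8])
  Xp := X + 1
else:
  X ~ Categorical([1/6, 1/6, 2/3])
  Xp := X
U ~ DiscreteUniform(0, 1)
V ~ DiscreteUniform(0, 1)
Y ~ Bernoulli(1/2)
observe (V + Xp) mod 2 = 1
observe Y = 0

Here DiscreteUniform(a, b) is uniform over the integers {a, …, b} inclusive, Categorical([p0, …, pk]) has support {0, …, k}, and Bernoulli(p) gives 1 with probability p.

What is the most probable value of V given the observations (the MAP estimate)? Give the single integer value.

Enumerate traces; 36 have nonzero weight after conditioning:
  (Z=1, W=2, X=0, U=0, V=1, Y=0) weight 1/288
  (Z=1, W=2, X=0, U=1, V=1, Y=0) weight 1/288
  (Z=1, W=2, X=1, U=0, V=0, Y=0) weight 1/288
  (Z=1, W=2, X=1, U=1, V=0, Y=0) weight 1/288
  (Z=1, W=2, X=2, U=0, V=1, Y=0) weight 1/72
  (Z=1, W=2, X=2, U=1, V=1, Y=0) weight 1/72
  (Z=1, W=3, X=0, U=0, V=1, Y=0) weight 1/288
  (Z=1, W=3, X=0, U=1, V=1, Y=0) weight 1/288
  … 28 more
Group by V:
  weight(V=0) = 29/288
  weight(V=1) = 43/288
Total weight = 29/288 + 43/288 = 1/4
P(V=0 | obs) = 29/288 / 1/4 = 29/72
P(V=1 | obs) = 43/288 / 1/4 = 43/72
argmax = 1

argmax_v P(V = v | obs) = 1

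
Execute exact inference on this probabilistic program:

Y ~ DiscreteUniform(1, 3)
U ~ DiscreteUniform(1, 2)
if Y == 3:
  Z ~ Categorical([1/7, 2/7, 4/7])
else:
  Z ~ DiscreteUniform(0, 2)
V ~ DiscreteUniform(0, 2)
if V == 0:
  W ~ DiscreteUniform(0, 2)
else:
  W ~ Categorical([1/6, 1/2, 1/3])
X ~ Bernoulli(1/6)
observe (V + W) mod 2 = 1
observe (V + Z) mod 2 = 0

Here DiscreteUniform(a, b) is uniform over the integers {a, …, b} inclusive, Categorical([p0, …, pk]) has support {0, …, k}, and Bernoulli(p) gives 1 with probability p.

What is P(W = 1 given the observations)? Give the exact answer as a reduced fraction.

P(W = 1 | obs) = 43/55

Enumerate traces; 72 have nonzero weight after conditioning:
  (Y=1, U=1, Z=0, V=0, W=1, X=0) weight 5/972
  (Y=1, U=1, Z=0, V=0, W=1, X=1) weight 1/972
  (Y=1, U=1, Z=0, V=2, W=1, X=0) weight 5/648
  (Y=1, U=1, Z=0, V=2, W=1, X=1) weight 1/648
  (Y=1, U=1, Z=1, V=1, W=0, X=0) weight 5/1944
  (Y=1, U=1, Z=1, V=1, W=0, X=1) weight 1/1944
  (Y=1, U=1, Z=1, V=1, W=2, X=0) weight 5/972
  (Y=1, U=1, Z=1, V=1, W=2, X=1) weight 1/972
  … 64 more
Group by W:
  weight(W=0) = 10/567
  weight(W=1) = 215/1134
  weight(W=2) = 20/567
Total weight = 10/567 + 215/1134 + 20/567 = 275/1134
P(W=0 | obs) = 10/567 / 275/1134 = 4/55
P(W=1 | obs) = 215/1134 / 275/1134 = 43/55
P(W=2 | obs) = 20/567 / 275/1134 = 8/55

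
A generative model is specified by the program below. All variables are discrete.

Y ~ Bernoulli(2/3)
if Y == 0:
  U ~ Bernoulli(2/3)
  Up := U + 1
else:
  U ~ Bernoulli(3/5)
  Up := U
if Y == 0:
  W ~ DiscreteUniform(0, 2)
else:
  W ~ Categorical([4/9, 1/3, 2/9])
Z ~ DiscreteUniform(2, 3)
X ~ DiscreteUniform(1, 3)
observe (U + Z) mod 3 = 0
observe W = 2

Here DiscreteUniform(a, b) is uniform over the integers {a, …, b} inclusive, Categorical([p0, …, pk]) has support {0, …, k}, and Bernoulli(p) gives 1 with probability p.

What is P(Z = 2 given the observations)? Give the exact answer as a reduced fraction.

Enumerate traces; 12 have nonzero weight after conditioning:
  (Y=0, U=0, W=2, Z=3, X=1) weight 1/162
  (Y=0, U=0, W=2, Z=3, X=2) weight 1/162
  (Y=0, U=0, W=2, Z=3, X=3) weight 1/162
  (Y=0, U=1, W=2, Z=2, X=1) weight 1/81
  (Y=0, U=1, W=2, Z=2, X=2) weight 1/81
  (Y=0, U=1, W=2, Z=2, X=3) weight 1/81
  (Y=1, U=0, W=2, Z=3, X=1) weight 4/405
  (Y=1, U=0, W=2, Z=3, X=2) weight 4/405
  … 4 more
Group by Z:
  weight(Z=2) = 11/135
  weight(Z=3) = 13/270
Total weight = 11/135 + 13/270 = 7/54
P(Z=2 | obs) = 11/135 / 7/54 = 22/35
P(Z=3 | obs) = 13/270 / 7/54 = 13/35

P(Z = 2 | obs) = 22/35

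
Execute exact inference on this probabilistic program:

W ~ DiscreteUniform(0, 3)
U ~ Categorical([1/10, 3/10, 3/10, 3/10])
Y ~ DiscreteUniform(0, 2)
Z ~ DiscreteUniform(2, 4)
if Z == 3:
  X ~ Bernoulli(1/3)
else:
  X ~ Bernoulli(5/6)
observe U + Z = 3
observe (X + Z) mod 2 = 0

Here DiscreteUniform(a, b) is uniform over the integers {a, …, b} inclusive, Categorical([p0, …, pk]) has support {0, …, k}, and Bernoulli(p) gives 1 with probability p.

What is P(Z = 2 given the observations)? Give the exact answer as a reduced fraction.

Enumerate traces; 24 have nonzero weight after conditioning:
  (W=0, U=0, Y=0, Z=3, X=1) weight 1/1080
  (W=0, U=0, Y=1, Z=3, X=1) weight 1/1080
  (W=0, U=0, Y=2, Z=3, X=1) weight 1/1080
  (W=0, U=1, Y=0, Z=2, X=0) weight 1/720
  (W=0, U=1, Y=1, Z=2, X=0) weight 1/720
  (W=0, U=1, Y=2, Z=2, X=0) weight 1/720
  (W=1, U=0, Y=0, Z=3, X=1) weight 1/1080
  (W=1, U=0, Y=1, Z=3, X=1) weight 1/1080
  … 16 more
Group by Z:
  weight(Z=2) = 1/60
  weight(Z=3) = 1/90
Total weight = 1/60 + 1/90 = 1/36
P(Z=2 | obs) = 1/60 / 1/36 = 3/5
P(Z=3 | obs) = 1/90 / 1/36 = 2/5

P(Z = 2 | obs) = 3/5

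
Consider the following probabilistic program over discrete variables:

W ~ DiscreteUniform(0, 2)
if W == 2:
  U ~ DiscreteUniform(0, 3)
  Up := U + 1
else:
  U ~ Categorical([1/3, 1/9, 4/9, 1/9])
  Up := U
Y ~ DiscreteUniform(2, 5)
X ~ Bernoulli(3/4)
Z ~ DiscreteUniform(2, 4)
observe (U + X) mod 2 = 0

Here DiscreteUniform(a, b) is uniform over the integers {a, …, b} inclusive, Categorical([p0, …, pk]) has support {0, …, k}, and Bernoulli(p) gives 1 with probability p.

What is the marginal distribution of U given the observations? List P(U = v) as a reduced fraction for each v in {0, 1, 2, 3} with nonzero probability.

P(U=0) = 3/16, P(U=1) = 51/176, P(U=2) = 41/176, P(U=3) = 51/176

Enumerate traces; 144 have nonzero weight after conditioning:
  (W=0, U=0, Y=2, X=0, Z=2) weight 1/432
  (W=0, U=0, Y=2, X=0, Z=3) weight 1/432
  (W=0, U=0, Y=2, X=0, Z=4) weight 1/432
  (W=0, U=0, Y=3, X=0, Z=2) weight 1/432
  (W=0, U=0, Y=3, X=0, Z=3) weight 1/432
  (W=0, U=0, Y=3, X=0, Z=4) weight 1/432
  (W=0, U=0, Y=4, X=0, Z=2) weight 1/432
  (W=0, U=0, Y=4, X=0, Z=3) weight 1/432
  (W=0, U=1, Y=2, X=1, Z=2) weight 1/432
  (W=0, U=2, Y=2, X=0, Z=2) weight 1/324
  … 134 more
Group by U:
  weight(U=0) = 11/144
  weight(U=1) = 17/144
  weight(U=2) = 41/432
  weight(U=3) = 17/144
Total weight = 11/144 + 17/144 + 41/432 + 17/144 = 11/27
P(U=0 | obs) = 11/144 / 11/27 = 3/16
P(U=1 | obs) = 17/144 / 11/27 = 51/176
P(U=2 | obs) = 41/432 / 11/27 = 41/176
P(U=3 | obs) = 17/144 / 11/27 = 51/176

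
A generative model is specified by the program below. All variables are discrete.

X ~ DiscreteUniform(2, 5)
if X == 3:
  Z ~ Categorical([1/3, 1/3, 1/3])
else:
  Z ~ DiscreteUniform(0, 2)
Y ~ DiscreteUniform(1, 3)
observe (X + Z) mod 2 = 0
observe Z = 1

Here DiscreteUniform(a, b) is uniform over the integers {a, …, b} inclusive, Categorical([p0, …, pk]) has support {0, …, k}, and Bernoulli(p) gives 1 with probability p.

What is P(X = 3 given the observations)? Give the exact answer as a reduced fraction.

Enumerate traces; 6 have nonzero weight after conditioning:
  (X=3, Z=1, Y=1) weight 1/36
  (X=3, Z=1, Y=2) weight 1/36
  (X=3, Z=1, Y=3) weight 1/36
  (X=5, Z=1, Y=1) weight 1/36
  (X=5, Z=1, Y=2) weight 1/36
  (X=5, Z=1, Y=3) weight 1/36
Group by X:
  weight(X=3) = 1/12
  weight(X=5) = 1/12
Total weight = 1/12 + 1/12 = 1/6
P(X=3 | obs) = 1/12 / 1/6 = 1/2
P(X=5 | obs) = 1/12 / 1/6 = 1/2

P(X = 3 | obs) = 1/2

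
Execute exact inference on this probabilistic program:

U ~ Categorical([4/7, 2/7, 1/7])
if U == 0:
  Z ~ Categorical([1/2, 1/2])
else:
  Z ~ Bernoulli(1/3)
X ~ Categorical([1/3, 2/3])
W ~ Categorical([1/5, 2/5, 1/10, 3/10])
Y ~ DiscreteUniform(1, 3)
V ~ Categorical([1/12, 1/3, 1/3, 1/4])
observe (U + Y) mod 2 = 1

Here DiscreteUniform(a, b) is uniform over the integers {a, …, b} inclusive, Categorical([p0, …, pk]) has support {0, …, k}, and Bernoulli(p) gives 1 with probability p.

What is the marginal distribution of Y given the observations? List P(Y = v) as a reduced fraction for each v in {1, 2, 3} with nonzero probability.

Enumerate traces; 320 have nonzero weight after conditioning:
  (U=0, Z=0, X=0, W=0, Y=1, V=0) weight 1/1890
  (U=0, Z=0, X=0, W=0, Y=1, V=1) weight 2/945
  (U=0, Z=0, X=0, W=0, Y=1, V=2) weight 2/945
  (U=0, Z=0, X=0, W=0, Y=1, V=3) weight 1/630
  (U=0, Z=0, X=0, W=0, Y=3, V=0) weight 1/1890
  (U=0, Z=0, X=0, W=0, Y=3, V=1) weight 2/945
  (U=0, Z=0, X=0, W=0, Y=3, V=2) weight 2/945
  (U=0, Z=0, X=0, W=0, Y=3, V=3) weight 1/630
  (U=1, Z=0, X=0, W=0, Y=2, V=0) weight 1/2835
  … 311 more
Group by Y:
  weight(Y=1) = 5/21
  weight(Y=2) = 2/21
  weight(Y=3) = 5/21
Total weight = 5/21 + 2/21 + 5/21 = 4/7
P(Y=1 | obs) = 5/21 / 4/7 = 5/12
P(Y=2 | obs) = 2/21 / 4/7 = 1/6
P(Y=3 | obs) = 5/21 / 4/7 = 5/12

P(Y=1) = 5/12, P(Y=2) = 1/6, P(Y=3) = 5/12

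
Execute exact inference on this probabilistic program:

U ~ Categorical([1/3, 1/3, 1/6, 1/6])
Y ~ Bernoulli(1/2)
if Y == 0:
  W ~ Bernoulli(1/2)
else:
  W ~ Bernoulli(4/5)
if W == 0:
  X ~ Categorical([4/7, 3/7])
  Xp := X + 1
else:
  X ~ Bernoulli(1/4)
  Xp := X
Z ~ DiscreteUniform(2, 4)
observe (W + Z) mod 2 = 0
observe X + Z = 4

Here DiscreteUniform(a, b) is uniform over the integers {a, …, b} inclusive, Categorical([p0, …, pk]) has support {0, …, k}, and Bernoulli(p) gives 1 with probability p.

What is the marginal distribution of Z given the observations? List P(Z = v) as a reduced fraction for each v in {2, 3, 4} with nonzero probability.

P(Z=3) = 13/29, P(Z=4) = 16/29

Enumerate traces; 16 have nonzero weight after conditioning:
  (U=0, Y=0, W=0, X=0, Z=4) weight 1/63
  (U=0, Y=0, W=1, X=1, Z=3) weight 1/144
  (U=0, Y=1, W=0, X=0, Z=4) weight 2/315
  (U=0, Y=1, W=1, X=1, Z=3) weight 1/90
  (U=1, Y=0, W=0, X=0, Z=4) weight 1/63
  (U=1, Y=0, W=1, X=1, Z=3) weight 1/144
  (U=1, Y=1, W=0, X=0, Z=4) weight 2/315
  (U=1, Y=1, W=1, X=1, Z=3) weight 1/90
  … 8 more
Group by Z:
  weight(Z=3) = 13/240
  weight(Z=4) = 1/15
Total weight = 13/240 + 1/15 = 29/240
P(Z=3 | obs) = 13/240 / 29/240 = 13/29
P(Z=4 | obs) = 1/15 / 29/240 = 16/29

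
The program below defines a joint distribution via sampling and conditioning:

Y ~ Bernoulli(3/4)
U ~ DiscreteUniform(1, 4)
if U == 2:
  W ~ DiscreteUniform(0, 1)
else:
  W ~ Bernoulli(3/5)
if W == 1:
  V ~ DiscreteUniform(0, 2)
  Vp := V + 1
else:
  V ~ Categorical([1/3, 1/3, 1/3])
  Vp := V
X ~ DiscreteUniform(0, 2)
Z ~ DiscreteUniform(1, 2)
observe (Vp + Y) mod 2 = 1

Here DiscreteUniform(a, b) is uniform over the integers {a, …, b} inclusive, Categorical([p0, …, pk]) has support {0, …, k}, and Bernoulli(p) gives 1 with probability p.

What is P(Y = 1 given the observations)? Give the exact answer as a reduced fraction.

P(Y = 1 | obs) = 19/26

Enumerate traces; 144 have nonzero weight after conditioning:
  (Y=0, U=1, W=0, V=1, X=0, Z=1) weight 1/720
  (Y=0, U=1, W=0, V=1, X=0, Z=2) weight 1/720
  (Y=0, U=1, W=0, V=1, X=1, Z=1) weight 1/720
  (Y=0, U=1, W=0, V=1, X=1, Z=2) weight 1/720
  (Y=0, U=1, W=0, V=1, X=2, Z=1) weight 1/720
  (Y=0, U=1, W=0, V=1, X=2, Z=2) weight 1/720
  (Y=0, U=1, W=1, V=0, X=0, Z=1) weight 1/480
  (Y=0, U=1, W=1, V=0, X=0, Z=2) weight 1/480
  (Y=1, U=1, W=0, V=0, X=0, Z=1) weight 1/240
  … 135 more
Group by Y:
  weight(Y=0) = 21/160
  weight(Y=1) = 57/160
Total weight = 21/160 + 57/160 = 39/80
P(Y=0 | obs) = 21/160 / 39/80 = 7/26
P(Y=1 | obs) = 57/160 / 39/80 = 19/26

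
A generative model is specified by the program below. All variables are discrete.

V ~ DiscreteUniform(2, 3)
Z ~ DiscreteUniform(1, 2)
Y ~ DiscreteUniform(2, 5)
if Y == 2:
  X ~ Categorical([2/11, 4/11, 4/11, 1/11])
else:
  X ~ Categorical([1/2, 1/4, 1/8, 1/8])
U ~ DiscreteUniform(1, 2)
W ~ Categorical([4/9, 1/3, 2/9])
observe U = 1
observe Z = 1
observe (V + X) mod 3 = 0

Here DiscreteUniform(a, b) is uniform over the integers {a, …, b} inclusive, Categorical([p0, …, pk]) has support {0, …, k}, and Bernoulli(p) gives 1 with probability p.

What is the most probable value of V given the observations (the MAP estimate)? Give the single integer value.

argmax_v P(V = v | obs) = 3

Enumerate traces; 36 have nonzero weight after conditioning:
  (V=2, Z=1, Y=2, X=1, U=1, W=0) weight 1/198
  (V=2, Z=1, Y=2, X=1, U=1, W=1) weight 1/264
  (V=2, Z=1, Y=2, X=1, U=1, W=2) weight 1/396
  (V=2, Z=1, Y=3, X=1, U=1, W=0) weight 1/288
  (V=2, Z=1, Y=3, X=1, U=1, W=1) weight 1/384
  (V=2, Z=1, Y=3, X=1, U=1, W=2) weight 1/576
  (V=2, Z=1, Y=4, X=1, U=1, W=0) weight 1/288
  (V=2, Z=1, Y=4, X=1, U=1, W=1) weight 1/384
  (V=3, Z=1, Y=2, X=0, U=1, W=0) weight 1/396
  … 27 more
Group by V:
  weight(V=2) = 49/1408
  weight(V=3) = 189/2816
Total weight = 49/1408 + 189/2816 = 287/2816
P(V=2 | obs) = 49/1408 / 287/2816 = 14/41
P(V=3 | obs) = 189/2816 / 287/2816 = 27/41
argmax = 3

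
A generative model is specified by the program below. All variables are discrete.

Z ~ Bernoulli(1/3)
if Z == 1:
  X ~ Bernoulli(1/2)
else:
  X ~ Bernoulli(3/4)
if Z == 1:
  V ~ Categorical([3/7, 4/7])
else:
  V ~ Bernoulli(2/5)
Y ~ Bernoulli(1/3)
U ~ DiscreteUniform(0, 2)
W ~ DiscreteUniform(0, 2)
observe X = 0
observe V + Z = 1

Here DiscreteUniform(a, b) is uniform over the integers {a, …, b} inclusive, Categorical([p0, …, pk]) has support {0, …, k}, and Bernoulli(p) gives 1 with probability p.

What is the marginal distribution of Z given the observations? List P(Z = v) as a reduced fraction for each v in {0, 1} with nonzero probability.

Enumerate traces; 36 have nonzero weight after conditioning:
  (Z=0, X=0, V=1, Y=0, U=0, W=0) weight 2/405
  (Z=0, X=0, V=1, Y=0, U=0, W=1) weight 2/405
  (Z=0, X=0, V=1, Y=0, U=0, W=2) weight 2/405
  (Z=0, X=0, V=1, Y=0, U=1, W=0) weight 2/405
  (Z=0, X=0, V=1, Y=0, U=1, W=1) weight 2/405
  (Z=0, X=0, V=1, Y=0, U=1, W=2) weight 2/405
  (Z=0, X=0, V=1, Y=0, U=2, W=0) weight 2/405
  (Z=0, X=0, V=1, Y=0, U=2, W=1) weight 2/405
  (Z=1, X=0, V=0, Y=0, U=0, W=0) weight 1/189
  … 27 more
Group by Z:
  weight(Z=0) = 1/15
  weight(Z=1) = 1/14
Total weight = 1/15 + 1/14 = 29/210
P(Z=0 | obs) = 1/15 / 29/210 = 14/29
P(Z=1 | obs) = 1/14 / 29/210 = 15/29

P(Z=0) = 14/29, P(Z=1) = 15/29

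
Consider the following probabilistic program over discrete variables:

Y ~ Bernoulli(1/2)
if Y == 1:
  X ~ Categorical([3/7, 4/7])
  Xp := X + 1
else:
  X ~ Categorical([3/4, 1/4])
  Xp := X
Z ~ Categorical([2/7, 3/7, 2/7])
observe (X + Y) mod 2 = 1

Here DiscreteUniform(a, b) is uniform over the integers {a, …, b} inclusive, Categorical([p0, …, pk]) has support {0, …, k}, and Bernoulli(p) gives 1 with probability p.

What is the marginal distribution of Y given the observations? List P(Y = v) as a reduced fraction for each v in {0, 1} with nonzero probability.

Enumerate traces; 6 have nonzero weight after conditioning:
  (Y=0, X=1, Z=0) weight 1/28
  (Y=0, X=1, Z=1) weight 3/56
  (Y=0, X=1, Z=2) weight 1/28
  (Y=1, X=0, Z=0) weight 3/49
  (Y=1, X=0, Z=1) weight 9/98
  (Y=1, X=0, Z=2) weight 3/49
Group by Y:
  weight(Y=0) = 1/8
  weight(Y=1) = 3/14
Total weight = 1/8 + 3/14 = 19/56
P(Y=0 | obs) = 1/8 / 19/56 = 7/19
P(Y=1 | obs) = 3/14 / 19/56 = 12/19

P(Y=0) = 7/19, P(Y=1) = 12/19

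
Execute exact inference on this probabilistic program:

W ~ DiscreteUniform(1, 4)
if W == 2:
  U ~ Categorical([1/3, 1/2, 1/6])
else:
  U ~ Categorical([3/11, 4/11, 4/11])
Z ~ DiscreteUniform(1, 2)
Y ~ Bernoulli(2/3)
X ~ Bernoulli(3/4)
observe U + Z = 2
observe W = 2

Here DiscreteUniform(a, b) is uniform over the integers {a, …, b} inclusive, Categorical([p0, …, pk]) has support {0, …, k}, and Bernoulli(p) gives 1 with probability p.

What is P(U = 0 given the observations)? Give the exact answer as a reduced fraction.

Enumerate traces; 8 have nonzero weight after conditioning:
  (W=2, U=0, Z=2, Y=0, X=0) weight 1/288
  (W=2, U=0, Z=2, Y=0, X=1) weight 1/96
  (W=2, U=0, Z=2, Y=1, X=0) weight 1/144
  (W=2, U=0, Z=2, Y=1, X=1) weight 1/48
  (W=2, U=1, Z=1, Y=0, X=0) weight 1/192
  (W=2, U=1, Z=1, Y=0, X=1) weight 1/64
  (W=2, U=1, Z=1, Y=1, X=0) weight 1/96
  (W=2, U=1, Z=1, Y=1, X=1) weight 1/32
Group by U:
  weight(U=0) = 1/24
  weight(U=1) = 1/16
Total weight = 1/24 + 1/16 = 5/48
P(U=0 | obs) = 1/24 / 5/48 = 2/5
P(U=1 | obs) = 1/16 / 5/48 = 3/5

P(U = 0 | obs) = 2/5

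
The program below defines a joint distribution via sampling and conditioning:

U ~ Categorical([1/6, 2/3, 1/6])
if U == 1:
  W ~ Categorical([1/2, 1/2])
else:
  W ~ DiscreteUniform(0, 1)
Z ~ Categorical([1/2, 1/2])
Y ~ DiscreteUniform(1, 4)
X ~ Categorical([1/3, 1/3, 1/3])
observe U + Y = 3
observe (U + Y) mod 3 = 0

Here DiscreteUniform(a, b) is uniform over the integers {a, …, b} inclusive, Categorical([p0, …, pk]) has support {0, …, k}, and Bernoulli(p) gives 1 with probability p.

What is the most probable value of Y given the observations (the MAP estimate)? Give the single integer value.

Enumerate traces; 36 have nonzero weight after conditioning:
  (U=0, W=0, Z=0, Y=3, X=0) weight 1/288
  (U=0, W=0, Z=0, Y=3, X=1) weight 1/288
  (U=0, W=0, Z=0, Y=3, X=2) weight 1/288
  (U=0, W=0, Z=1, Y=3, X=0) weight 1/288
  (U=0, W=0, Z=1, Y=3, X=1) weight 1/288
  (U=0, W=0, Z=1, Y=3, X=2) weight 1/288
  (U=0, W=1, Z=0, Y=3, X=0) weight 1/288
  (U=0, W=1, Z=0, Y=3, X=1) weight 1/288
  (U=1, W=0, Z=0, Y=2, X=0) weight 1/72
  (U=2, W=0, Z=0, Y=1, X=0) weight 1/288
  … 26 more
Group by Y:
  weight(Y=1) = 1/24
  weight(Y=2) = 1/6
  weight(Y=3) = 1/24
Total weight = 1/24 + 1/6 + 1/24 = 1/4
P(Y=1 | obs) = 1/24 / 1/4 = 1/6
P(Y=2 | obs) = 1/6 / 1/4 = 2/3
P(Y=3 | obs) = 1/24 / 1/4 = 1/6
argmax = 2

argmax_v P(Y = v | obs) = 2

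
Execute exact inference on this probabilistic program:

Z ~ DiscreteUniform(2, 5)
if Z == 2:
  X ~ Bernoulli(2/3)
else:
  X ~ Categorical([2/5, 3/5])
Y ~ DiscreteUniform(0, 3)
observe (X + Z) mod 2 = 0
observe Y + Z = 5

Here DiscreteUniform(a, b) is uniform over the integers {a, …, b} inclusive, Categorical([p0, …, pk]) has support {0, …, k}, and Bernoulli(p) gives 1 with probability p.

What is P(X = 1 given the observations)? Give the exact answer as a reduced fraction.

Enumerate traces; 4 have nonzero weight after conditioning:
  (Z=2, X=0, Y=3) weight 1/48
  (Z=3, X=1, Y=2) weight 3/80
  (Z=4, X=0, Y=1) weight 1/40
  (Z=5, X=1, Y=0) weight 3/80
Group by X:
  weight(X=0) = 11/240
  weight(X=1) = 3/40
Total weight = 11/240 + 3/40 = 29/240
P(X=0 | obs) = 11/240 / 29/240 = 11/29
P(X=1 | obs) = 3/40 / 29/240 = 18/29

P(X = 1 | obs) = 18/29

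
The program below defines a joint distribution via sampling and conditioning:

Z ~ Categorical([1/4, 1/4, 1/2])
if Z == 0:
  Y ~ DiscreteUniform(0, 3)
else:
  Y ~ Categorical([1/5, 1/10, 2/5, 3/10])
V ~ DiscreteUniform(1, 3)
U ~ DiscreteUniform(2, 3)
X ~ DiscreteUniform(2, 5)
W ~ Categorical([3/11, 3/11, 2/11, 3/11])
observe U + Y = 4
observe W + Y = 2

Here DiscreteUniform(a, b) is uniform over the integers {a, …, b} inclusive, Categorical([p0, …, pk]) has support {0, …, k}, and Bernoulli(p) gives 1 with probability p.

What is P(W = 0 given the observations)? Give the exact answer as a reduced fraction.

Enumerate traces; 72 have nonzero weight after conditioning:
  (Z=0, Y=1, V=1, U=3, X=2, W=1) weight 1/1408
  (Z=0, Y=1, V=1, U=3, X=3, W=1) weight 1/1408
  (Z=0, Y=1, V=1, U=3, X=4, W=1) weight 1/1408
  (Z=0, Y=1, V=1, U=3, X=5, W=1) weight 1/1408
  (Z=0, Y=1, V=2, U=3, X=2, W=1) weight 1/1408
  (Z=0, Y=1, V=2, U=3, X=3, W=1) weight 1/1408
  (Z=0, Y=1, V=2, U=3, X=4, W=1) weight 1/1408
  (Z=0, Y=1, V=2, U=3, X=5, W=1) weight 1/1408
  (Z=0, Y=2, V=1, U=2, X=2, W=0) weight 1/1408
  … 63 more
Group by W:
  weight(W=0) = 87/1760
  weight(W=1) = 3/160
Total weight = 87/1760 + 3/160 = 3/44
P(W=0 | obs) = 87/1760 / 3/44 = 29/40
P(W=1 | obs) = 3/160 / 3/44 = 11/40

P(W = 0 | obs) = 29/40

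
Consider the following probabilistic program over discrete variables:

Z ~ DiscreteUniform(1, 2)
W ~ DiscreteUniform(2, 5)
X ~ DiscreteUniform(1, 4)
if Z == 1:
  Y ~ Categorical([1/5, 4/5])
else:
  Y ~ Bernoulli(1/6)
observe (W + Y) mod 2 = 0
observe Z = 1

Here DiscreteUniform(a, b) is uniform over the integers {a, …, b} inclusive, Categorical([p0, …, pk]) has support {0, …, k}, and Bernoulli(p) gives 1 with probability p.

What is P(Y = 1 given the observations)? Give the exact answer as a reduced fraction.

P(Y = 1 | obs) = 4/5

Enumerate traces; 16 have nonzero weight after conditioning:
  (Z=1, W=2, X=1, Y=0) weight 1/160
  (Z=1, W=2, X=2, Y=0) weight 1/160
  (Z=1, W=2, X=3, Y=0) weight 1/160
  (Z=1, W=2, X=4, Y=0) weight 1/160
  (Z=1, W=3, X=1, Y=1) weight 1/40
  (Z=1, W=3, X=2, Y=1) weight 1/40
  (Z=1, W=3, X=3, Y=1) weight 1/40
  (Z=1, W=3, X=4, Y=1) weight 1/40
  … 8 more
Group by Y:
  weight(Y=0) = 1/20
  weight(Y=1) = 1/5
Total weight = 1/20 + 1/5 = 1/4
P(Y=0 | obs) = 1/20 / 1/4 = 1/5
P(Y=1 | obs) = 1/5 / 1/4 = 4/5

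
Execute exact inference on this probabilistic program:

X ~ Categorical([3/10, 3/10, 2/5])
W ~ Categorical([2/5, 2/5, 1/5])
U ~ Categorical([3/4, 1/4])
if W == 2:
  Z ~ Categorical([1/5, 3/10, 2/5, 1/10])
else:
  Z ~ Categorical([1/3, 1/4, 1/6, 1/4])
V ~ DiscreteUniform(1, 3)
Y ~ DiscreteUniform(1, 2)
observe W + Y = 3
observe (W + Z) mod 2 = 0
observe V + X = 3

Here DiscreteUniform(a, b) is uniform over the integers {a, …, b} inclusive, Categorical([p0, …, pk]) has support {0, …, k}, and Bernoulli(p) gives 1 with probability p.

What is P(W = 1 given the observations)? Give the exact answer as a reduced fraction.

Enumerate traces; 24 have nonzero weight after conditioning:
  (X=0, W=1, U=0, Z=1, V=3, Y=2) weight 3/800
  (X=0, W=1, U=0, Z=3, V=3, Y=2) weight 3/800
  (X=0, W=1, U=1, Z=1, V=3, Y=2) weight 1/800
  (X=0, W=1, U=1, Z=3, V=3, Y=2) weight 1/800
  (X=0, W=2, U=0, Z=0, V=3, Y=1) weight 3/2000
  (X=0, W=2, U=0, Z=2, V=3, Y=1) weight 3/1000
  (X=0, W=2, U=1, Z=0, V=3, Y=1) weight 1/2000
  (X=0, W=2, U=1, Z=2, V=3, Y=1) weight 1/1000
  … 16 more
Group by W:
  weight(W=1) = 1/30
  weight(W=2) = 1/50
Total weight = 1/30 + 1/50 = 4/75
P(W=1 | obs) = 1/30 / 4/75 = 5/8
P(W=2 | obs) = 1/50 / 4/75 = 3/8

P(W = 1 | obs) = 5/8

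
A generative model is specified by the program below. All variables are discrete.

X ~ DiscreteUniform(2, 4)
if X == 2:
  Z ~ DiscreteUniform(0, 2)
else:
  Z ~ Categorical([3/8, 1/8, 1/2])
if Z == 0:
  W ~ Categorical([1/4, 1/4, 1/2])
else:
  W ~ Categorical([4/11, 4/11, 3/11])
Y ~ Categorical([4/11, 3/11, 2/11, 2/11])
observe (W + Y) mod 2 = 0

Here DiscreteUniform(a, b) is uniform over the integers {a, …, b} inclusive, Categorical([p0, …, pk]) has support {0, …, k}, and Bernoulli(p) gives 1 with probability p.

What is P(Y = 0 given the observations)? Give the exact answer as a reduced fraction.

Enumerate traces; 54 have nonzero weight after conditioning:
  (X=2, Z=0, W=0, Y=0) weight 1/99
  (X=2, Z=0, W=0, Y=2) weight 1/198
  (X=2, Z=0, W=1, Y=1) weight 1/132
  (X=2, Z=0, W=1, Y=3) weight 1/198
  (X=2, Z=0, W=2, Y=0) weight 2/99
  (X=2, Z=0, W=2, Y=2) weight 1/99
  (X=2, Z=1, W=0, Y=0) weight 16/1089
  (X=2, Z=1, W=0, Y=2) weight 8/1089
  … 46 more
Group by Y:
  weight(Y=0) = 1073/4356
  weight(Y=1) = 511/5808
  weight(Y=2) = 1073/8712
  weight(Y=3) = 511/8712
Total weight = 1073/4356 + 511/5808 + 1073/8712 + 511/8712 = 8993/17424
P(Y=0 | obs) = 1073/4356 / 8993/17424 = 4292/8993
P(Y=1 | obs) = 511/5808 / 8993/17424 = 1533/8993
P(Y=2 | obs) = 1073/8712 / 8993/17424 = 2146/8993
P(Y=3 | obs) = 511/8712 / 8993/17424 = 1022/8993

P(Y = 0 | obs) = 4292/8993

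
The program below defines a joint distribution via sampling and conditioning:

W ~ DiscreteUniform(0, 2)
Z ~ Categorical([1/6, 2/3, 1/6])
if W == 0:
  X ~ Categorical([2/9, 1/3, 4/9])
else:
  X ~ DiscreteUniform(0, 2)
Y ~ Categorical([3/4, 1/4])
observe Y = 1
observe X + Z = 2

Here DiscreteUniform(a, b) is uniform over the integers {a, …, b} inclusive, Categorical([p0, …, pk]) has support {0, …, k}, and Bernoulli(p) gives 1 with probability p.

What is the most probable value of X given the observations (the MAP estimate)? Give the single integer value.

argmax_v P(X = v | obs) = 1

Enumerate traces; 9 have nonzero weight after conditioning:
  (W=0, Z=0, X=2, Y=1) weight 1/162
  (W=0, Z=1, X=1, Y=1) weight 1/54
  (W=0, Z=2, X=0, Y=1) weight 1/324
  (W=1, Z=0, X=2, Y=1) weight 1/216
  (W=1, Z=1, X=1, Y=1) weight 1/54
  (W=1, Z=2, X=0, Y=1) weight 1/216
  (W=2, Z=0, X=2, Y=1) weight 1/216
  (W=2, Z=1, X=1, Y=1) weight 1/54
  … 1 more
Group by X:
  weight(X=0) = 1/81
  weight(X=1) = 1/18
  weight(X=2) = 5/324
Total weight = 1/81 + 1/18 + 5/324 = 1/12
P(X=0 | obs) = 1/81 / 1/12 = 4/27
P(X=1 | obs) = 1/18 / 1/12 = 2/3
P(X=2 | obs) = 5/324 / 1/12 = 5/27
argmax = 1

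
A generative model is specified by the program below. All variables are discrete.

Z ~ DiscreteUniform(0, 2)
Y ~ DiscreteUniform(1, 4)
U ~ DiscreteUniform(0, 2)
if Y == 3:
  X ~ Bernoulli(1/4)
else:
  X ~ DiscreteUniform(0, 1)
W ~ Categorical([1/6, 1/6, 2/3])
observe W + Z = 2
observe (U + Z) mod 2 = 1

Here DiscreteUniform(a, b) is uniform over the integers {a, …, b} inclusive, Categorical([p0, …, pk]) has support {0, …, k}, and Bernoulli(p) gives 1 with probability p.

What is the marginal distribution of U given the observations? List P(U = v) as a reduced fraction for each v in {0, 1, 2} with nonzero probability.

P(U=0) = 1/7, P(U=1) = 5/7, P(U=2) = 1/7

Enumerate traces; 32 have nonzero weight after conditioning:
  (Z=0, Y=1, U=1, X=0, W=2) weight 1/108
  (Z=0, Y=1, U=1, X=1, W=2) weight 1/108
  (Z=0, Y=2, U=1, X=0, W=2) weight 1/108
  (Z=0, Y=2, U=1, X=1, W=2) weight 1/108
  (Z=0, Y=3, U=1, X=0, W=2) weight 1/72
  (Z=0, Y=3, U=1, X=1, W=2) weight 1/216
  (Z=0, Y=4, U=1, X=0, W=2) weight 1/108
  (Z=0, Y=4, U=1, X=1, W=2) weight 1/108
  (Z=1, Y=1, U=0, X=0, W=1) weight 1/432
  (Z=1, Y=1, U=2, X=0, W=1) weight 1/432
  … 22 more
Group by U:
  weight(U=0) = 1/54
  weight(U=1) = 5/54
  weight(U=2) = 1/54
Total weight = 1/54 + 5/54 + 1/54 = 7/54
P(U=0 | obs) = 1/54 / 7/54 = 1/7
P(U=1 | obs) = 5/54 / 7/54 = 5/7
P(U=2 | obs) = 1/54 / 7/54 = 1/7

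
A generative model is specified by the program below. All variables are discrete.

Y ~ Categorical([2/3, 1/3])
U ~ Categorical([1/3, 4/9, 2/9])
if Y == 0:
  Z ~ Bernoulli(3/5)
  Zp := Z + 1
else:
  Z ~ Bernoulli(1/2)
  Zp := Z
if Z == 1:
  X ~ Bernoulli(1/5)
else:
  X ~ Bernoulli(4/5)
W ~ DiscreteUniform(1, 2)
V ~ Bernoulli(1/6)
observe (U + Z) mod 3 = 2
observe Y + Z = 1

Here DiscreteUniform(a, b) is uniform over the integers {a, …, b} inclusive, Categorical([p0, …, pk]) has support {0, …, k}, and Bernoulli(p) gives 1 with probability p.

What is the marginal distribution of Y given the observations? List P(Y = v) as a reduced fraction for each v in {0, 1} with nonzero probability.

P(Y=0) = 24/29, P(Y=1) = 5/29

Enumerate traces; 16 have nonzero weight after conditioning:
  (Y=0, U=1, Z=1, X=0, W=1, V=0) weight 8/135
  (Y=0, U=1, Z=1, X=0, W=1, V=1) weight 8/675
  (Y=0, U=1, Z=1, X=0, W=2, V=0) weight 8/135
  (Y=0, U=1, Z=1, X=0, W=2, V=1) weight 8/675
  (Y=0, U=1, Z=1, X=1, W=1, V=0) weight 2/135
  (Y=0, U=1, Z=1, X=1, W=1, V=1) weight 2/675
  (Y=0, U=1, Z=1, X=1, W=2, V=0) weight 2/135
  (Y=0, U=1, Z=1, X=1, W=2, V=1) weight 2/675
  (Y=1, U=2, Z=0, X=0, W=1, V=0) weight 1/324
  … 7 more
Group by Y:
  weight(Y=0) = 8/45
  weight(Y=1) = 1/27
Total weight = 8/45 + 1/27 = 29/135
P(Y=0 | obs) = 8/45 / 29/135 = 24/29
P(Y=1 | obs) = 1/27 / 29/135 = 5/29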